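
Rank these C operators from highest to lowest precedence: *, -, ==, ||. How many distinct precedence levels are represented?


Looking up precedence for each operator:
  * -> precedence 6
  - -> precedence 5
  == -> precedence 3
  || -> precedence 1
Sorted highest to lowest: *, -, ==, ||
Distinct precedence values: [6, 5, 3, 1]
Number of distinct levels: 4

4


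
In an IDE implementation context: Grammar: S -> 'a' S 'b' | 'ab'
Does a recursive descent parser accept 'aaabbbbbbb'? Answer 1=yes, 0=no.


Grammar accepts strings of the form a^n b^n (n >= 1)
Word: 'aaabbbbbbb'
Counting: 3 a's and 7 b's
Check: 3 == 7? No
Mismatch: a-count != b-count
Rejected

0


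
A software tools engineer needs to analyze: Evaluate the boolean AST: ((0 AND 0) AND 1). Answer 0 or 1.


Step 1: Evaluate inner node
  0 AND 0 = 0
Step 2: Evaluate root node
  0 AND 1 = 0

0


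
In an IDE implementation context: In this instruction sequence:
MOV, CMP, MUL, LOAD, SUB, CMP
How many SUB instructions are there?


Scanning instruction sequence for SUB:
  Position 1: MOV
  Position 2: CMP
  Position 3: MUL
  Position 4: LOAD
  Position 5: SUB <- MATCH
  Position 6: CMP
Matches at positions: [5]
Total SUB count: 1

1


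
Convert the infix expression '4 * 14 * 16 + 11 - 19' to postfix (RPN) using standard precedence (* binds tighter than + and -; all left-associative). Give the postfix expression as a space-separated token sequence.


Applying the shunting-yard algorithm:
  Operand 4 -> output
  Push '*' onto operator stack -> op-stack: [*]
  Operand 14 -> output
  See '*' (prec 2); top '*' (prec 2) >= it -> pop '*' to output
  Push '*' onto operator stack -> op-stack: [*]
  Operand 16 -> output
  See '+' (prec 1); top '*' (prec 2) >= it -> pop '*' to output
  Push '+' onto operator stack -> op-stack: [+]
  Operand 11 -> output
  See '-' (prec 1); top '+' (prec 1) >= it -> pop '+' to output
  Push '-' onto operator stack -> op-stack: [-]
  Operand 19 -> output
  End of input: pop '-' to output
Postfix result: 4 14 * 16 * 11 + 19 -

4 14 * 16 * 11 + 19 -


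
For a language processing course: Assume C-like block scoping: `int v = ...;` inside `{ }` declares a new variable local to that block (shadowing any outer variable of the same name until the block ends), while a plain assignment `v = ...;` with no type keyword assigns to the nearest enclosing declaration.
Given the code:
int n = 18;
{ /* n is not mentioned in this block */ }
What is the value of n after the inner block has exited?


Analyzing scoping rules:
Outer scope: declares n = 18
Inner block: n is neither redeclared nor assigned -> unchanged
After the block -> 18
Result: 18

18


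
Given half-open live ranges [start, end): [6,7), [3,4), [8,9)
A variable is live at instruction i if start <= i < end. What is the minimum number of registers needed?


Live ranges:
  Var0: [6, 7)
  Var1: [3, 4)
  Var2: [8, 9)
Sweep-line events (position, delta, active):
  pos=3 start -> active=1
  pos=4 end -> active=0
  pos=6 start -> active=1
  pos=7 end -> active=0
  pos=8 start -> active=1
  pos=9 end -> active=0
Maximum simultaneous active: 1
Minimum registers needed: 1

1


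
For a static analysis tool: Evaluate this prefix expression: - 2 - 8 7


Parsing prefix expression: - 2 - 8 7
Step 1: Innermost operation '- 8 7'
  8 - 7 = 1
Step 2: Outer operation '- 2 [1]'
  2 - 1 = 1

1


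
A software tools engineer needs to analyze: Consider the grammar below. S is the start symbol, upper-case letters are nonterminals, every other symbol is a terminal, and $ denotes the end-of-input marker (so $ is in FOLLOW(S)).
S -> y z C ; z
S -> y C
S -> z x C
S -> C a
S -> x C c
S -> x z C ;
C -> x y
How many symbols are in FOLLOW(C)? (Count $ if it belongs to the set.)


S is the start symbol and does not occur in any rule body, so FOLLOW(S) = {$}.
Examining every occurrence of C in a rule body:
  S -> y z C ; z : C is followed by terminal ';' -> add ';'
  S -> y C : C is at the right end -> add FOLLOW(S) = {$}
  S -> z x C : C is at the right end -> add FOLLOW(S) = {$} (already in the set)
  S -> C a : C is followed by terminal 'a' -> add 'a'
  S -> x C c : C is followed by terminal 'c' -> add 'c'
  S -> x z C ; : C is followed by terminal ';' -> add ';' (already in the set)
  C -> x y : C does not occur in the body -> contributes nothing
FOLLOW(C) = {;, a, c, $}
Count: 4

4


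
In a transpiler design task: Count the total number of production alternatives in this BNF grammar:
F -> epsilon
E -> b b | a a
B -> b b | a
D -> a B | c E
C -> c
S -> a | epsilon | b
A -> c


Counting alternatives per rule:
  F: 1 alternative(s)
  E: 2 alternative(s)
  B: 2 alternative(s)
  D: 2 alternative(s)
  C: 1 alternative(s)
  S: 3 alternative(s)
  A: 1 alternative(s)
Sum: 1 + 2 + 2 + 2 + 1 + 3 + 1 = 12

12


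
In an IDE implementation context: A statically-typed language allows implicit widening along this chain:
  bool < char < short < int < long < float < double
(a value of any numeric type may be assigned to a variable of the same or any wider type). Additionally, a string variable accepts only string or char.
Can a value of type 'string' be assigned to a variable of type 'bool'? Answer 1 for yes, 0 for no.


Target variable type: bool
Source value type: string
Rule: string cannot widen to any numeric type
Result: 0

0


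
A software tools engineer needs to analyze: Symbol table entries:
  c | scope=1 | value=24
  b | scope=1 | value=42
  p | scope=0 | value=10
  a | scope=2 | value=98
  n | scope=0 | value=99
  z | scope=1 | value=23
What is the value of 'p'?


Searching symbol table for 'p':
  c | scope=1 | value=24
  b | scope=1 | value=42
  p | scope=0 | value=10 <- MATCH
  a | scope=2 | value=98
  n | scope=0 | value=99
  z | scope=1 | value=23
Found 'p' at scope 0 with value 10

10


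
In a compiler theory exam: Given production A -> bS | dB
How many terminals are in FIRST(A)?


Production: A -> bS | dB
Examining each alternative for leading terminals:
  A -> bS : first terminal = 'b'
  A -> dB : first terminal = 'd'
FIRST(A) = {b, d}
Count: 2

2


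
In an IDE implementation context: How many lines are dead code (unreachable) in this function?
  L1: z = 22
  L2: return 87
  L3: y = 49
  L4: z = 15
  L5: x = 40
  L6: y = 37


Analyzing control flow:
  L1: reachable (before return)
  L2: reachable (return statement)
  L3: DEAD (after return at L2)
  L4: DEAD (after return at L2)
  L5: DEAD (after return at L2)
  L6: DEAD (after return at L2)
Return at L2, total lines = 6
Dead lines: L3 through L6
Count: 4

4


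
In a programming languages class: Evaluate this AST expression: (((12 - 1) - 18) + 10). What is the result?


Expression: (((12 - 1) - 18) + 10)
Evaluating step by step:
  12 - 1 = 11
  11 - 18 = -7
  -7 + 10 = 3
Result: 3

3


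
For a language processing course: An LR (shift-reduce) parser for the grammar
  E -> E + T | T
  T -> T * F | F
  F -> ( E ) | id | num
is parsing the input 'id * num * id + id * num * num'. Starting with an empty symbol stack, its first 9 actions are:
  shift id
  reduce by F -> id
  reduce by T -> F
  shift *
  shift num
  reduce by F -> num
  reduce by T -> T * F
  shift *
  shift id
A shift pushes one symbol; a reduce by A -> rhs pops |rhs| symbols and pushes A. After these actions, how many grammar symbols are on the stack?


Tracking the symbol stack through each action:
  Action 1: shift 'id' : push -> stack = [id] (size 1)
  Action 2: reduce by F -> id : pop 1, push F -> stack = [F] (size 1)
  Action 3: reduce by T -> F : pop 1, push T -> stack = [T] (size 1)
  Action 4: shift '*' : push -> stack = [T, *] (size 2)
  Action 5: shift 'num' : push -> stack = [T, *, num] (size 3)
  Action 6: reduce by F -> num : pop 1, push F -> stack = [T, *, F] (size 3)
  Action 7: reduce by T -> T * F : pop 3, push T -> stack = [T] (size 1)
  Action 8: shift '*' : push -> stack = [T, *] (size 2)
  Action 9: shift 'id' : push -> stack = [T, *, id] (size 3)
Final stack size: 3

3


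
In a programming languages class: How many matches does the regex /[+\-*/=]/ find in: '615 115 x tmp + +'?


Pattern: /[+\-*/=]/ (operators)
Input: '615 115 x tmp + +'
Scanning for matches:
  Match 1: '+'
  Match 2: '+'
Total matches: 2

2


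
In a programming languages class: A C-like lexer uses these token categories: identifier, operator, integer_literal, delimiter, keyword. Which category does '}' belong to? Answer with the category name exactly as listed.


Token: '}'
Checking categories:
  identifier: no
  integer_literal: no
  operator: no
  keyword: no
  delimiter: YES
Category: delimiter

delimiter


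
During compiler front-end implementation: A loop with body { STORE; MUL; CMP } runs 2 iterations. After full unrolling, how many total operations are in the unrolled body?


Loop body operations: STORE, MUL, CMP (3 ops per iteration)
Unrolling 2 iterations:
  Iteration 1: STORE, MUL, CMP (3 ops)
  Iteration 2: STORE, MUL, CMP (3 ops)
Total: 2 iterations * 3 ops/iter = 6 operations

6


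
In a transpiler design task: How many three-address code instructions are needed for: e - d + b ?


Expression: e - d + b
Generating three-address code (respecting * over +/- precedence):
  Instruction 1: t1 = e - d
  Instruction 2: t2 = t1 + b
Total instructions: 2

2


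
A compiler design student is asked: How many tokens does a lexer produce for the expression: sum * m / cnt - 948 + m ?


Scanning 'sum * m / cnt - 948 + m'
Token 1: 'sum' -> identifier
Token 2: '*' -> operator
Token 3: 'm' -> identifier
Token 4: '/' -> operator
Token 5: 'cnt' -> identifier
Token 6: '-' -> operator
Token 7: '948' -> integer_literal
Token 8: '+' -> operator
Token 9: 'm' -> identifier
Total tokens: 9

9


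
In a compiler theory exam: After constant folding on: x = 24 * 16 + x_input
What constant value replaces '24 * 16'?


Identifying constant sub-expression:
  Original: x = 24 * 16 + x_input
  24 and 16 are both compile-time constants
  Evaluating: 24 * 16 = 384
  After folding: x = 384 + x_input

384


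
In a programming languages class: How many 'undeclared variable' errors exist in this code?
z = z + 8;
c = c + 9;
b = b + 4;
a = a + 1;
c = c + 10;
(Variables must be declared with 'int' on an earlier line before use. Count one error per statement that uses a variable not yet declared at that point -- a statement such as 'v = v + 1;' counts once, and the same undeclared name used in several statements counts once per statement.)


Scanning code line by line:
  Line 1: use 'z' -> ERROR (undeclared)
  Line 2: use 'c' -> ERROR (undeclared)
  Line 3: use 'b' -> ERROR (undeclared)
  Line 4: use 'a' -> ERROR (undeclared)
  Line 5: use 'c' -> ERROR (undeclared)
Total undeclared variable errors: 5

5


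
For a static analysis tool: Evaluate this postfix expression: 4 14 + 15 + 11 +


Processing tokens left to right:
Push 4, Push 14
Pop 4 and 14, compute 4 + 14 = 18, push 18
Push 15
Pop 18 and 15, compute 18 + 15 = 33, push 33
Push 11
Pop 33 and 11, compute 33 + 11 = 44, push 44
Stack result: 44

44


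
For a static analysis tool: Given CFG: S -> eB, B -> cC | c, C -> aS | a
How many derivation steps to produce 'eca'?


Grammar: S -> eB, B -> cC | c, C -> aS | a
Deriving 'eca':
Step 1: S -> eB => eB
Step 2: B -> cC => ecC
Step 3: C -> a => eca
Total derivation steps: 3

3


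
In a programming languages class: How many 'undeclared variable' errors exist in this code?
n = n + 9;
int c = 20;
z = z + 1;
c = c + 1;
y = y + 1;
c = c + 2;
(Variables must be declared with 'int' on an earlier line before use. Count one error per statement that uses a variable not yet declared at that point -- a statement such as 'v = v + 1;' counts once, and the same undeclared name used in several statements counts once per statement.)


Scanning code line by line:
  Line 1: use 'n' -> ERROR (undeclared)
  Line 2: declare 'c' -> declared = ['c']
  Line 3: use 'z' -> ERROR (undeclared)
  Line 4: use 'c' -> OK (declared)
  Line 5: use 'y' -> ERROR (undeclared)
  Line 6: use 'c' -> OK (declared)
Total undeclared variable errors: 3

3


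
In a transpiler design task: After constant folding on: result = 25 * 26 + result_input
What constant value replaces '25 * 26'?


Identifying constant sub-expression:
  Original: result = 25 * 26 + result_input
  25 and 26 are both compile-time constants
  Evaluating: 25 * 26 = 650
  After folding: result = 650 + result_input

650


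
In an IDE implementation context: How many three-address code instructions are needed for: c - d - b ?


Expression: c - d - b
Generating three-address code (respecting * over +/- precedence):
  Instruction 1: t1 = c - d
  Instruction 2: t2 = t1 - b
Total instructions: 2

2


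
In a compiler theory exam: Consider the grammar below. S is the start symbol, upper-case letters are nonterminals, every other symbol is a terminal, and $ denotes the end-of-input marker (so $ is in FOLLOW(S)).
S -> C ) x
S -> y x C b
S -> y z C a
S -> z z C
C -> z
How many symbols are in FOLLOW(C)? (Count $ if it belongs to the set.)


S is the start symbol and does not occur in any rule body, so FOLLOW(S) = {$}.
Examining every occurrence of C in a rule body:
  S -> C ) x : C is followed by terminal ')' -> add ')'
  S -> y x C b : C is followed by terminal 'b' -> add 'b'
  S -> y z C a : C is followed by terminal 'a' -> add 'a'
  S -> z z C : C is at the right end -> add FOLLOW(S) = {$}
  C -> z : C does not occur in the body -> contributes nothing
FOLLOW(C) = {), a, b, $}
Count: 4

4


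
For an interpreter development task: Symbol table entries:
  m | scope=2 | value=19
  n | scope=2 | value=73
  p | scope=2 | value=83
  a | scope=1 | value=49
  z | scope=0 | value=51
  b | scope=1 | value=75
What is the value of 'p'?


Searching symbol table for 'p':
  m | scope=2 | value=19
  n | scope=2 | value=73
  p | scope=2 | value=83 <- MATCH
  a | scope=1 | value=49
  z | scope=0 | value=51
  b | scope=1 | value=75
Found 'p' at scope 2 with value 83

83


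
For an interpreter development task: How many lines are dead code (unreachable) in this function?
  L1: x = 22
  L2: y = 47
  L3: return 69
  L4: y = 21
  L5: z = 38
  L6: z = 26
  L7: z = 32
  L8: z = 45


Analyzing control flow:
  L1: reachable (before return)
  L2: reachable (before return)
  L3: reachable (return statement)
  L4: DEAD (after return at L3)
  L5: DEAD (after return at L3)
  L6: DEAD (after return at L3)
  L7: DEAD (after return at L3)
  L8: DEAD (after return at L3)
Return at L3, total lines = 8
Dead lines: L4 through L8
Count: 5

5


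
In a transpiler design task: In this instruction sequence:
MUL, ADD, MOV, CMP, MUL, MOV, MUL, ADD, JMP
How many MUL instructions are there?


Scanning instruction sequence for MUL:
  Position 1: MUL <- MATCH
  Position 2: ADD
  Position 3: MOV
  Position 4: CMP
  Position 5: MUL <- MATCH
  Position 6: MOV
  Position 7: MUL <- MATCH
  Position 8: ADD
  Position 9: JMP
Matches at positions: [1, 5, 7]
Total MUL count: 3

3


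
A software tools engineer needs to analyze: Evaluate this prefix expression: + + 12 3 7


Parsing prefix expression: + + 12 3 7
Step 1: Innermost operation '+ 12 3'
  12 + 3 = 15
Step 2: Outer operation '+ [15] 7'
  15 + 7 = 22

22


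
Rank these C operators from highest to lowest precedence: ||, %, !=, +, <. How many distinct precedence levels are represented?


Looking up precedence for each operator:
  || -> precedence 1
  % -> precedence 6
  != -> precedence 3
  + -> precedence 5
  < -> precedence 4
Sorted highest to lowest: %, +, <, !=, ||
Distinct precedence values: [6, 5, 4, 3, 1]
Number of distinct levels: 5

5


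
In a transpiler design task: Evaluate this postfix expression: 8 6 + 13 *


Processing tokens left to right:
Push 8, Push 6
Pop 8 and 6, compute 8 + 6 = 14, push 14
Push 13
Pop 14 and 13, compute 14 * 13 = 182, push 182
Stack result: 182

182


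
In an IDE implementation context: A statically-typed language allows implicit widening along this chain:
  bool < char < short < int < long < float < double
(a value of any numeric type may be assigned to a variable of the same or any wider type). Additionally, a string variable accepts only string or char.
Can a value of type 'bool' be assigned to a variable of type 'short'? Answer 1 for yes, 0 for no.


Target variable type: short
Source value type: bool
Numeric ranks: bool=0, short=2
Widening allowed iff rank(source) <= rank(target): 0 <= 2? Yes
Result: 1

1


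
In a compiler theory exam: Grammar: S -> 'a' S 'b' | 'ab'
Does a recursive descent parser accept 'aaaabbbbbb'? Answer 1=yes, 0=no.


Grammar accepts strings of the form a^n b^n (n >= 1)
Word: 'aaaabbbbbb'
Counting: 4 a's and 6 b's
Check: 4 == 6? No
Mismatch: a-count != b-count
Rejected

0


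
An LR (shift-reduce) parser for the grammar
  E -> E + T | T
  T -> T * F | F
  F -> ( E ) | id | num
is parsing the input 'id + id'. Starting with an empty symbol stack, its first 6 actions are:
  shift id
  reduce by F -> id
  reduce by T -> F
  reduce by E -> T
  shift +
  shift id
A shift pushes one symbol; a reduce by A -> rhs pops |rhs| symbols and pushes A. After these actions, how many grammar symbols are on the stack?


Tracking the symbol stack through each action:
  Action 1: shift 'id' : push -> stack = [id] (size 1)
  Action 2: reduce by F -> id : pop 1, push F -> stack = [F] (size 1)
  Action 3: reduce by T -> F : pop 1, push T -> stack = [T] (size 1)
  Action 4: reduce by E -> T : pop 1, push E -> stack = [E] (size 1)
  Action 5: shift '+' : push -> stack = [E, +] (size 2)
  Action 6: shift 'id' : push -> stack = [E, +, id] (size 3)
Final stack size: 3

3


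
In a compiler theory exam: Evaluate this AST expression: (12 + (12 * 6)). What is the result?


Expression: (12 + (12 * 6))
Evaluating step by step:
  12 * 6 = 72
  12 + 72 = 84
Result: 84

84


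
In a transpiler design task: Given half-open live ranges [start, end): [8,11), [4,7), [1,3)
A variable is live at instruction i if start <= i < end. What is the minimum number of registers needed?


Live ranges:
  Var0: [8, 11)
  Var1: [4, 7)
  Var2: [1, 3)
Sweep-line events (position, delta, active):
  pos=1 start -> active=1
  pos=3 end -> active=0
  pos=4 start -> active=1
  pos=7 end -> active=0
  pos=8 start -> active=1
  pos=11 end -> active=0
Maximum simultaneous active: 1
Minimum registers needed: 1

1


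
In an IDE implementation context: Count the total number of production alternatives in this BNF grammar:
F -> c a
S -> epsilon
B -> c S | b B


Counting alternatives per rule:
  F: 1 alternative(s)
  S: 1 alternative(s)
  B: 2 alternative(s)
Sum: 1 + 1 + 2 = 4

4


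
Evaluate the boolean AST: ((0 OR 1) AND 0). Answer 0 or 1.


Step 1: Evaluate inner node
  0 OR 1 = 1
Step 2: Evaluate root node
  1 AND 0 = 0

0


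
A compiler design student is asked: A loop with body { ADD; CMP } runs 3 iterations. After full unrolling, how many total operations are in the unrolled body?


Loop body operations: ADD, CMP (2 ops per iteration)
Unrolling 3 iterations:
  Iteration 1: ADD, CMP (2 ops)
  Iteration 2: ADD, CMP (2 ops)
  Iteration 3: ADD, CMP (2 ops)
Total: 3 iterations * 2 ops/iter = 6 operations

6


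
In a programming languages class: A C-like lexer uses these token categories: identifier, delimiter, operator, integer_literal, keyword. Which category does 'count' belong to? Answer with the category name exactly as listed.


Token: 'count'
Checking categories:
  identifier: YES
  integer_literal: no
  operator: no
  keyword: no
  delimiter: no
Category: identifier

identifier


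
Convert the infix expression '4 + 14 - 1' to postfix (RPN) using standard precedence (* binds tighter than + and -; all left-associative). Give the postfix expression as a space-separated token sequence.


Applying the shunting-yard algorithm:
  Operand 4 -> output
  Push '+' onto operator stack -> op-stack: [+]
  Operand 14 -> output
  See '-' (prec 1); top '+' (prec 1) >= it -> pop '+' to output
  Push '-' onto operator stack -> op-stack: [-]
  Operand 1 -> output
  End of input: pop '-' to output
Postfix result: 4 14 + 1 -

4 14 + 1 -


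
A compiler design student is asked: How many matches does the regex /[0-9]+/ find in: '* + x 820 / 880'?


Pattern: /[0-9]+/ (int literals)
Input: '* + x 820 / 880'
Scanning for matches:
  Match 1: '820'
  Match 2: '880'
Total matches: 2

2


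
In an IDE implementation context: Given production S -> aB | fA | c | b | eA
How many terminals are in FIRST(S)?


Production: S -> aB | fA | c | b | eA
Examining each alternative for leading terminals:
  S -> aB : first terminal = 'a'
  S -> fA : first terminal = 'f'
  S -> c : first terminal = 'c'
  S -> b : first terminal = 'b'
  S -> eA : first terminal = 'e'
FIRST(S) = {a, b, c, e, f}
Count: 5

5


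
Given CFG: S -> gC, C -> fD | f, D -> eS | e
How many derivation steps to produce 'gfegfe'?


Grammar: S -> gC, C -> fD | f, D -> eS | e
Deriving 'gfegfe':
Step 1: S -> gC => gC
Step 2: C -> fD => gfD
Step 3: D -> eS => gfeS
Step 4: S -> gC => gfegC
Step 5: C -> fD => gfegfD
Step 6: D -> e => gfegfe
Total derivation steps: 6

6


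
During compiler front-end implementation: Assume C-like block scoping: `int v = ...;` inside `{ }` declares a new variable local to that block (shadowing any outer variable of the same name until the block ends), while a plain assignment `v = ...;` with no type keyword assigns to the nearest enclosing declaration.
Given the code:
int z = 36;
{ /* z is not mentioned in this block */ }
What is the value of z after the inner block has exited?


Analyzing scoping rules:
Outer scope: declares z = 36
Inner block: z is neither redeclared nor assigned -> unchanged
After the block -> 36
Result: 36

36


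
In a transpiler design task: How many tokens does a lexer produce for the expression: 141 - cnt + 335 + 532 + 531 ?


Scanning '141 - cnt + 335 + 532 + 531'
Token 1: '141' -> integer_literal
Token 2: '-' -> operator
Token 3: 'cnt' -> identifier
Token 4: '+' -> operator
Token 5: '335' -> integer_literal
Token 6: '+' -> operator
Token 7: '532' -> integer_literal
Token 8: '+' -> operator
Token 9: '531' -> integer_literal
Total tokens: 9

9


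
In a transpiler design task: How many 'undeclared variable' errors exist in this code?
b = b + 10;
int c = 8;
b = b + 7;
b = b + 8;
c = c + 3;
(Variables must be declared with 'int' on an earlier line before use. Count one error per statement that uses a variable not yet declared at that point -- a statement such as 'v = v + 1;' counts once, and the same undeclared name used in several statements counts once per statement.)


Scanning code line by line:
  Line 1: use 'b' -> ERROR (undeclared)
  Line 2: declare 'c' -> declared = ['c']
  Line 3: use 'b' -> ERROR (undeclared)
  Line 4: use 'b' -> ERROR (undeclared)
  Line 5: use 'c' -> OK (declared)
Total undeclared variable errors: 3

3


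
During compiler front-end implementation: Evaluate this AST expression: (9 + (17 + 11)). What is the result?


Expression: (9 + (17 + 11))
Evaluating step by step:
  17 + 11 = 28
  9 + 28 = 37
Result: 37

37


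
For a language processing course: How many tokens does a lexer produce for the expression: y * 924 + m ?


Scanning 'y * 924 + m'
Token 1: 'y' -> identifier
Token 2: '*' -> operator
Token 3: '924' -> integer_literal
Token 4: '+' -> operator
Token 5: 'm' -> identifier
Total tokens: 5

5


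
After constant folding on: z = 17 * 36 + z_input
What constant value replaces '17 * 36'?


Identifying constant sub-expression:
  Original: z = 17 * 36 + z_input
  17 and 36 are both compile-time constants
  Evaluating: 17 * 36 = 612
  After folding: z = 612 + z_input

612


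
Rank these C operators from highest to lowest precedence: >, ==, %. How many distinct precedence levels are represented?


Looking up precedence for each operator:
  > -> precedence 4
  == -> precedence 3
  % -> precedence 6
Sorted highest to lowest: %, >, ==
Distinct precedence values: [6, 4, 3]
Number of distinct levels: 3

3


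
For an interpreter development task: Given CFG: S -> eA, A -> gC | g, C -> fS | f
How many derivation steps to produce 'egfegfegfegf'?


Grammar: S -> eA, A -> gC | g, C -> fS | f
Deriving 'egfegfegfegf':
Step 1: S -> eA => eA
Step 2: A -> gC => egC
Step 3: C -> fS => egfS
Step 4: S -> eA => egfeA
Step 5: A -> gC => egfegC
Step 6: C -> fS => egfegfS
Step 7: S -> eA => egfegfeA
Step 8: A -> gC => egfegfegC
Step 9: C -> fS => egfegfegfS
Step 10: S -> eA => egfegfegfeA
Step 11: A -> gC => egfegfegfegC
Step 12: C -> f => egfegfegfegf
Total derivation steps: 12

12


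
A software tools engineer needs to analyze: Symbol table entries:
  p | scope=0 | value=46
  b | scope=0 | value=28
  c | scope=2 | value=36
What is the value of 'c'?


Searching symbol table for 'c':
  p | scope=0 | value=46
  b | scope=0 | value=28
  c | scope=2 | value=36 <- MATCH
Found 'c' at scope 2 with value 36

36


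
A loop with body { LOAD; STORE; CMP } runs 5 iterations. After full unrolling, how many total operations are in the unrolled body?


Loop body operations: LOAD, STORE, CMP (3 ops per iteration)
Unrolling 5 iterations:
  Iteration 1: LOAD, STORE, CMP (3 ops)
  Iteration 2: LOAD, STORE, CMP (3 ops)
  Iteration 3: LOAD, STORE, CMP (3 ops)
  Iteration 4: LOAD, STORE, CMP (3 ops)
  Iteration 5: LOAD, STORE, CMP (3 ops)
Total: 5 iterations * 3 ops/iter = 15 operations

15


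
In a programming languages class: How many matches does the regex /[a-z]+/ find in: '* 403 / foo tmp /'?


Pattern: /[a-z]+/ (identifiers)
Input: '* 403 / foo tmp /'
Scanning for matches:
  Match 1: 'foo'
  Match 2: 'tmp'
Total matches: 2

2


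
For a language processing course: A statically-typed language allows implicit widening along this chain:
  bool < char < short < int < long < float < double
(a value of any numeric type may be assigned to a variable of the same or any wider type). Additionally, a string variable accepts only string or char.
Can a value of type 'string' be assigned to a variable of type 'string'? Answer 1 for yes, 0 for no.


Target variable type: string
Source value type: string
Rule: string accepts only {string, char}
  source 'string' in {string, char}? Yes
Result: 1

1


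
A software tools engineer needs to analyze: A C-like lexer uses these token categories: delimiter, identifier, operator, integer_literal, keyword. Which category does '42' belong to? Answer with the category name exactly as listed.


Token: '42'
Checking categories:
  identifier: no
  integer_literal: YES
  operator: no
  keyword: no
  delimiter: no
Category: integer_literal

integer_literal


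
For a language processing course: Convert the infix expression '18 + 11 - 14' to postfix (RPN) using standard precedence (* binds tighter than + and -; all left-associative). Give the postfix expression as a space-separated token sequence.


Applying the shunting-yard algorithm:
  Operand 18 -> output
  Push '+' onto operator stack -> op-stack: [+]
  Operand 11 -> output
  See '-' (prec 1); top '+' (prec 1) >= it -> pop '+' to output
  Push '-' onto operator stack -> op-stack: [-]
  Operand 14 -> output
  End of input: pop '-' to output
Postfix result: 18 11 + 14 -

18 11 + 14 -


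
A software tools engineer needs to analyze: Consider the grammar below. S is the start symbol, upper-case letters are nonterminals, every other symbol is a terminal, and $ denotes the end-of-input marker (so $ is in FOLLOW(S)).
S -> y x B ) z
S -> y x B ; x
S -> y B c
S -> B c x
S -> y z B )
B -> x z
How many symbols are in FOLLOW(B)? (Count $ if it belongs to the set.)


S is the start symbol and does not occur in any rule body, so FOLLOW(S) = {$}.
Examining every occurrence of B in a rule body:
  S -> y x B ) z : B is followed by terminal ')' -> add ')'
  S -> y x B ; x : B is followed by terminal ';' -> add ';'
  S -> y B c : B is followed by terminal 'c' -> add 'c'
  S -> B c x : B is followed by terminal 'c' -> add 'c' (already in the set)
  S -> y z B ) : B is followed by terminal ')' -> add ')' (already in the set)
  B -> x z : B does not occur in the body -> contributes nothing
FOLLOW(B) = {), ;, c}
Count: 3

3


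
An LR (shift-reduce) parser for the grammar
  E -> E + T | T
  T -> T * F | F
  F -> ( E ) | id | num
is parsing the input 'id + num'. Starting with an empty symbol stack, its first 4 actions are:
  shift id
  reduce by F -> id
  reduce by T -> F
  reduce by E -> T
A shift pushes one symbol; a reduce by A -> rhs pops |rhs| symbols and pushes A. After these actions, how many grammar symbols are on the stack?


Tracking the symbol stack through each action:
  Action 1: shift 'id' : push -> stack = [id] (size 1)
  Action 2: reduce by F -> id : pop 1, push F -> stack = [F] (size 1)
  Action 3: reduce by T -> F : pop 1, push T -> stack = [T] (size 1)
  Action 4: reduce by E -> T : pop 1, push E -> stack = [E] (size 1)
Final stack size: 1

1


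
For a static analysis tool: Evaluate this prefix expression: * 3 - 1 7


Parsing prefix expression: * 3 - 1 7
Step 1: Innermost operation '- 1 7'
  1 - 7 = -6
Step 2: Outer operation '* 3 [-6]'
  3 * -6 = -18

-18


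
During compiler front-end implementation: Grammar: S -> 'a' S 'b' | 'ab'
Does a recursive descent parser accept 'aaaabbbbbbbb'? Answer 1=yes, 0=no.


Grammar accepts strings of the form a^n b^n (n >= 1)
Word: 'aaaabbbbbbbb'
Counting: 4 a's and 8 b's
Check: 4 == 8? No
Mismatch: a-count != b-count
Rejected

0


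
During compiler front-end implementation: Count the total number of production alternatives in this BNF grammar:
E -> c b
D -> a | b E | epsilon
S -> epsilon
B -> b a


Counting alternatives per rule:
  E: 1 alternative(s)
  D: 3 alternative(s)
  S: 1 alternative(s)
  B: 1 alternative(s)
Sum: 1 + 3 + 1 + 1 = 6

6


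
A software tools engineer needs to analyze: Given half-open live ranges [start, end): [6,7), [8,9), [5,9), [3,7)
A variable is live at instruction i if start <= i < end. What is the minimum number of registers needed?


Live ranges:
  Var0: [6, 7)
  Var1: [8, 9)
  Var2: [5, 9)
  Var3: [3, 7)
Sweep-line events (position, delta, active):
  pos=3 start -> active=1
  pos=5 start -> active=2
  pos=6 start -> active=3
  pos=7 end -> active=2
  pos=7 end -> active=1
  pos=8 start -> active=2
  pos=9 end -> active=1
  pos=9 end -> active=0
Maximum simultaneous active: 3
Minimum registers needed: 3

3


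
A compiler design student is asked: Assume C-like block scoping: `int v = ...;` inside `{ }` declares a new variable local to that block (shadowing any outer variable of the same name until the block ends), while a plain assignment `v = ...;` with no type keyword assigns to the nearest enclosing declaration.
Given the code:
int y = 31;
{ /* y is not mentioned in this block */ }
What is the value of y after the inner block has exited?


Analyzing scoping rules:
Outer scope: declares y = 31
Inner block: y is neither redeclared nor assigned -> unchanged
After the block -> 31
Result: 31

31


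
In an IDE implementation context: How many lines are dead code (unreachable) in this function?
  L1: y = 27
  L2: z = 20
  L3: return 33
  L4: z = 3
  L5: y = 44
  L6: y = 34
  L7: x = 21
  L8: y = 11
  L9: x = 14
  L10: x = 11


Analyzing control flow:
  L1: reachable (before return)
  L2: reachable (before return)
  L3: reachable (return statement)
  L4: DEAD (after return at L3)
  L5: DEAD (after return at L3)
  L6: DEAD (after return at L3)
  L7: DEAD (after return at L3)
  L8: DEAD (after return at L3)
  L9: DEAD (after return at L3)
  L10: DEAD (after return at L3)
Return at L3, total lines = 10
Dead lines: L4 through L10
Count: 7

7


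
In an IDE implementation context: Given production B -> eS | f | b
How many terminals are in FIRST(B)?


Production: B -> eS | f | b
Examining each alternative for leading terminals:
  B -> eS : first terminal = 'e'
  B -> f : first terminal = 'f'
  B -> b : first terminal = 'b'
FIRST(B) = {b, e, f}
Count: 3

3


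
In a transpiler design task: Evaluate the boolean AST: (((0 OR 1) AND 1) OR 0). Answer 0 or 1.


Step 1: Evaluate inner node
  0 OR 1 = 1
Step 2: Evaluate next node
  1 AND 1 = 1
Step 3: Evaluate root node
  1 OR 0 = 1

1


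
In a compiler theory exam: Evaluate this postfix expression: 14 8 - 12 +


Processing tokens left to right:
Push 14, Push 8
Pop 14 and 8, compute 14 - 8 = 6, push 6
Push 12
Pop 6 and 12, compute 6 + 12 = 18, push 18
Stack result: 18

18


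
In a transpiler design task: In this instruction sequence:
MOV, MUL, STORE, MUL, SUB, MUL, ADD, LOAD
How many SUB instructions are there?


Scanning instruction sequence for SUB:
  Position 1: MOV
  Position 2: MUL
  Position 3: STORE
  Position 4: MUL
  Position 5: SUB <- MATCH
  Position 6: MUL
  Position 7: ADD
  Position 8: LOAD
Matches at positions: [5]
Total SUB count: 1

1


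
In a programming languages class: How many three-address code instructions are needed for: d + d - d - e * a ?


Expression: d + d - d - e * a
Generating three-address code (respecting * over +/- precedence):
  Instruction 1: t1 = e * a
  Instruction 2: t2 = d + d
  Instruction 3: t3 = t2 - d
  Instruction 4: t4 = t3 - t1
Total instructions: 4

4


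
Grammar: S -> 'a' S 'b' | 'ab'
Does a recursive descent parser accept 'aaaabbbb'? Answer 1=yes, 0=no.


Grammar accepts strings of the form a^n b^n (n >= 1)
Word: 'aaaabbbb'
Counting: 4 a's and 4 b's
Check: 4 == 4? Yes
Derivation (S -> aSb applied 3 time(s), then S -> ab): S => aSb => aaSbb => aaaSbbb => aaaabbbb
Accepted

1


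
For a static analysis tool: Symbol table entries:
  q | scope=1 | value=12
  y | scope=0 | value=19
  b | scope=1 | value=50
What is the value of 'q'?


Searching symbol table for 'q':
  q | scope=1 | value=12 <- MATCH
  y | scope=0 | value=19
  b | scope=1 | value=50
Found 'q' at scope 1 with value 12

12


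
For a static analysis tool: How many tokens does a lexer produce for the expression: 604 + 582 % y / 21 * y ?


Scanning '604 + 582 % y / 21 * y'
Token 1: '604' -> integer_literal
Token 2: '+' -> operator
Token 3: '582' -> integer_literal
Token 4: '%' -> operator
Token 5: 'y' -> identifier
Token 6: '/' -> operator
Token 7: '21' -> integer_literal
Token 8: '*' -> operator
Token 9: 'y' -> identifier
Total tokens: 9

9


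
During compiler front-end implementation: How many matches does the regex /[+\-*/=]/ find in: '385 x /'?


Pattern: /[+\-*/=]/ (operators)
Input: '385 x /'
Scanning for matches:
  Match 1: '/'
Total matches: 1

1


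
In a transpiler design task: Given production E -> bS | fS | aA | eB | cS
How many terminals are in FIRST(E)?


Production: E -> bS | fS | aA | eB | cS
Examining each alternative for leading terminals:
  E -> bS : first terminal = 'b'
  E -> fS : first terminal = 'f'
  E -> aA : first terminal = 'a'
  E -> eB : first terminal = 'e'
  E -> cS : first terminal = 'c'
FIRST(E) = {a, b, c, e, f}
Count: 5

5


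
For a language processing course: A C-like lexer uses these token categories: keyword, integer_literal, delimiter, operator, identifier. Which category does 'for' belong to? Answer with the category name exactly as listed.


Token: 'for'
Checking categories:
  identifier: no
  integer_literal: no
  operator: no
  keyword: YES
  delimiter: no
Category: keyword

keyword


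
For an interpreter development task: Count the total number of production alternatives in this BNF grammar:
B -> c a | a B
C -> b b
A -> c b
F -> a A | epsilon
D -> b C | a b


Counting alternatives per rule:
  B: 2 alternative(s)
  C: 1 alternative(s)
  A: 1 alternative(s)
  F: 2 alternative(s)
  D: 2 alternative(s)
Sum: 2 + 1 + 1 + 2 + 2 = 8

8


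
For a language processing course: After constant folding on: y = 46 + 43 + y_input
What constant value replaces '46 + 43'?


Identifying constant sub-expression:
  Original: y = 46 + 43 + y_input
  46 and 43 are both compile-time constants
  Evaluating: 46 + 43 = 89
  After folding: y = 89 + y_input

89


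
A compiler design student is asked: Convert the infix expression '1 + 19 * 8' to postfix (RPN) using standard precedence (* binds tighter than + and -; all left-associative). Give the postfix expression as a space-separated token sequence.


Applying the shunting-yard algorithm:
  Operand 1 -> output
  Push '+' onto operator stack -> op-stack: [+]
  Operand 19 -> output
  Push '*' onto operator stack -> op-stack: [+, *]
  Operand 8 -> output
  End of input: pop '*' to output
  End of input: pop '+' to output
Postfix result: 1 19 8 * +

1 19 8 * +


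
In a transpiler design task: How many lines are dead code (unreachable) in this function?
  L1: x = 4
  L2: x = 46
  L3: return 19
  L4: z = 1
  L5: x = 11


Analyzing control flow:
  L1: reachable (before return)
  L2: reachable (before return)
  L3: reachable (return statement)
  L4: DEAD (after return at L3)
  L5: DEAD (after return at L3)
Return at L3, total lines = 5
Dead lines: L4 through L5
Count: 2

2


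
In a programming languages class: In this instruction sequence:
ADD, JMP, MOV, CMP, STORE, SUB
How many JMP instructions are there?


Scanning instruction sequence for JMP:
  Position 1: ADD
  Position 2: JMP <- MATCH
  Position 3: MOV
  Position 4: CMP
  Position 5: STORE
  Position 6: SUB
Matches at positions: [2]
Total JMP count: 1

1


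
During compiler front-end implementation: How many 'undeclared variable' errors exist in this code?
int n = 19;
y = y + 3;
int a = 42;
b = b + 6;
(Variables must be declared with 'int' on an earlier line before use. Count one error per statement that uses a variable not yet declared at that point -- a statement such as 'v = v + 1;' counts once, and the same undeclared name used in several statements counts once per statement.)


Scanning code line by line:
  Line 1: declare 'n' -> declared = ['n']
  Line 2: use 'y' -> ERROR (undeclared)
  Line 3: declare 'a' -> declared = ['a', 'n']
  Line 4: use 'b' -> ERROR (undeclared)
Total undeclared variable errors: 2

2


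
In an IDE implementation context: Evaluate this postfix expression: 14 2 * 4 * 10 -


Processing tokens left to right:
Push 14, Push 2
Pop 14 and 2, compute 14 * 2 = 28, push 28
Push 4
Pop 28 and 4, compute 28 * 4 = 112, push 112
Push 10
Pop 112 and 10, compute 112 - 10 = 102, push 102
Stack result: 102

102


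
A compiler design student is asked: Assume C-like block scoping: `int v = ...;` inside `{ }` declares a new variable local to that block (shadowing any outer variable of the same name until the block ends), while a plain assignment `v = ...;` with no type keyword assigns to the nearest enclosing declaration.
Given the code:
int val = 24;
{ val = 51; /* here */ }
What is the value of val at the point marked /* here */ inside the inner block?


Analyzing scoping rules:
Outer scope: declares val = 24
Inner block: 'val = 51;' has no type keyword, so it is an assignment to the outer val (no shadowing)
Inside the block, after the assignment -> 51
Result: 51

51


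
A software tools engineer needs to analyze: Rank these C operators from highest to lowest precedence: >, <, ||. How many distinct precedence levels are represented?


Looking up precedence for each operator:
  > -> precedence 4
  < -> precedence 4
  || -> precedence 1
Sorted highest to lowest: >, <, ||
Distinct precedence values: [4, 1]
Number of distinct levels: 2

2


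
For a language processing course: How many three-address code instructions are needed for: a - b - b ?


Expression: a - b - b
Generating three-address code (respecting * over +/- precedence):
  Instruction 1: t1 = a - b
  Instruction 2: t2 = t1 - b
Total instructions: 2

2


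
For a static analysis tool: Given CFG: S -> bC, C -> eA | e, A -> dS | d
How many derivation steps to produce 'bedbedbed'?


Grammar: S -> bC, C -> eA | e, A -> dS | d
Deriving 'bedbedbed':
Step 1: S -> bC => bC
Step 2: C -> eA => beA
Step 3: A -> dS => bedS
Step 4: S -> bC => bedbC
Step 5: C -> eA => bedbeA
Step 6: A -> dS => bedbedS
Step 7: S -> bC => bedbedbC
Step 8: C -> eA => bedbedbeA
Step 9: A -> d => bedbedbed
Total derivation steps: 9

9
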